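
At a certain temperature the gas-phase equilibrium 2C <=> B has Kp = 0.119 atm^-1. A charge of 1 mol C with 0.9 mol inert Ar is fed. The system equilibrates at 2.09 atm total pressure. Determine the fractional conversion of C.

Let X = conversion of C (basis 1 mol C); extent of reaction ξ = 0.5X.
Mole table: n_C = 1 − X; n_B = 0.5X; n_I = 0.9 (inert).
Total moles n_T = 1.9 − 0.5X.
Mole fractions y_i = n_i/n_T; Kp = p_B / (p_C^2) with p_i = y_i·P.
Equating to 0.119 atm^-1 and solving on 0 < X < 1: X = 0.183.

X = 0.183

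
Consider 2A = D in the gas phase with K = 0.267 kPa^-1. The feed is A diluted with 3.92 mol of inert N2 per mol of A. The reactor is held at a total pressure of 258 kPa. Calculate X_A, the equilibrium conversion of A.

Take 1 mol A as basis and let X be its fractional conversion, so ξ = 0.5X.
Species balance: n_A = 1 − X; n_D = 0.5X; n_I = 3.92 (inert).
Total moles n_T = 4.92 − 0.5X.
With p_i = (n_i/n_T)P, K = p_D / (p_A^2).
Substituting and setting equal to 0.267 kPa^-1 gives a polynomial in X; the root in (0,1) is X = 0.835.

X = 0.835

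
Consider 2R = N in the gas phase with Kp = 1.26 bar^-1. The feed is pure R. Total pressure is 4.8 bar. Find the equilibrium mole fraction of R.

y_R = 0.332

Basis: 1 mol R initially; let X = conversion of R. Extent ξ = 0.5X.
Mole table: n_R = 1 − X; n_N = 0.5X.
Summing: n_T = 1 − 0.5X.
y_i = n_i/n_T, p_i = y_i·P. Kp = p_N / (p_R^2).
Setting this equal to 1.26 bar^-1 and taking the physical root (0 < X < 1) gives X = 0.801.
Then n_R = 0.199, n_T = 0.6, so y_R = 0.332.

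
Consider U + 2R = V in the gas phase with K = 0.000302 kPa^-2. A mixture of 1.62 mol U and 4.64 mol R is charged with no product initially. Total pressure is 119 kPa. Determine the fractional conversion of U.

X = 0.621

Take 1.62 mol U as basis and let X be its fractional conversion, so ξ = 1.62X.
Mole table: n_U = 1.62 − 1.62X; n_R = 4.64 − 3.24X; n_V = 1.62X.
Total moles n_T = 6.26 − 3.24X.
With p_i = (n_i/n_T)P, K = p_V / (p_U p_R^2).
Setting this equal to 0.000302 kPa^-2 and taking the physical root (0 < X < 1) gives X = 0.621.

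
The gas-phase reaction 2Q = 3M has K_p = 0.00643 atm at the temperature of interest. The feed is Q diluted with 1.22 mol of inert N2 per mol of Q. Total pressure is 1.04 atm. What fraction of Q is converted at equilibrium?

X = 0.145

Take 1 mol Q as basis and let X be its fractional conversion, so ξ = 0.5X.
Species balance: n_Q = 1 − X; n_M = 1.5X; n_I = 1.22 (inert).
Summing: n_T = 2.22 + 0.5X.
Mole fractions y_i = n_i/n_T; K_p = p_M^3 / (p_Q^2) with p_i = y_i·P.
This yields a degree-3 equation in X; solving on (0,1), X = 0.145.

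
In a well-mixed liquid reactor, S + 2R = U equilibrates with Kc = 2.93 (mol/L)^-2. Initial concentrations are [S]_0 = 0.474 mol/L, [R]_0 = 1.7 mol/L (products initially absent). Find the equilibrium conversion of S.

Let X = conversion of S; extent ξ = 0.474·X mol/L.
Concentrations: [S] = 0.474 − 0.474X; [R] = 1.7 − 0.948X; [U] = 0.474X.
Kc = [U] / ([S] [R]^2).
This equals 2.93 at X = 0.744 (the root in 0 < X < 1).

X = 0.744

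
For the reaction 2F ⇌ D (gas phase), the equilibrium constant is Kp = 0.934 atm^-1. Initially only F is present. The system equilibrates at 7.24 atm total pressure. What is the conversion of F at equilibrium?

Basis: 1 mol F initially; let X = conversion of F. Extent ξ = 0.5X.
Moles: n_F = 1 − X; n_D = 0.5X.
n_T = Σnᵢ = 1 − 0.5X.
y_i = n_i/n_T, p_i = y_i·P. Kp = p_D / (p_F^2).
Setting this equal to 0.934 atm^-1 and taking the physical root (0 < X < 1) gives X = 0.811.

X = 0.811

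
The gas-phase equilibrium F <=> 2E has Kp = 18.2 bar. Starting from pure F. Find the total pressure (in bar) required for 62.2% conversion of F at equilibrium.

Basis: 1 mol F initially; let X = conversion of F. Extent ξ = X.
At extent ξ: n_F = 1 − X; n_E = 2X.
Total moles n_T = 1 + X.
Kp = p_E^2 / (p_F) with p_i = (n_i/n_T)·P.
At X = 0.622: the mole-fraction product g(X) = Π y_i^ν_i = 2.524. Since Kp = g(X)·P^{1}, P = (Kp/g)^(1/1) = (18.2/2.524)^(1/1) = 7.21 bar.

P = 7.21 bar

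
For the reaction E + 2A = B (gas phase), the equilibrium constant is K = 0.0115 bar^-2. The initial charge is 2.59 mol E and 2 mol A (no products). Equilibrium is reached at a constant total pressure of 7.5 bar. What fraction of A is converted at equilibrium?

Let X = conversion of A (basis 2 mol A); extent of reaction ξ = X.
Moles: n_E = 2.59 − X; n_A = 2 − 2X; n_B = X.
Summing: n_T = 4.59 − 2X.
y_i = n_i/n_T, p_i = y_i·P. K = p_B / (p_E p_A^2).
Substituting and setting equal to 0.0115 bar^-2 gives a polynomial in X; the root in (0,1) is X = 0.218.

X = 0.218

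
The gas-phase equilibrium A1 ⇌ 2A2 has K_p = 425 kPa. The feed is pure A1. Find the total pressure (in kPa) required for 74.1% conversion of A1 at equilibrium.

P = 87.3 kPa

Basis: 1 mol A1 initially; let X = conversion of A1. Extent ξ = X.
Mole table: n_A1 = 1 − X; n_A2 = 2X.
Total moles n_T = 1 + X.
K_p = p_A2^2 / (p_A1) with p_i = (n_i/n_T)·P.
At X = 0.741: the mole-fraction product g(X) = Π y_i^ν_i = 4.871. Since K_p = g(X)·P^{1}, P = (K_p/g)^(1/1) = (425/4.871)^(1/1) = 87.3 kPa.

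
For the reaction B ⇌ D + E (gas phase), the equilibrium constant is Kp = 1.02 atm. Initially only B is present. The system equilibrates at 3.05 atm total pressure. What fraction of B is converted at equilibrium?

Take 1 mol B as basis and let X be its fractional conversion, so ξ = X.
Species balance: n_B = 1 − X; n_D = X; n_E = X.
Total moles n_T = 1 + X.
Mole fractions y_i = n_i/n_T; Kp = p_D p_E / (p_B) with p_i = y_i·P.
Equating to 1.02 atm and solving on 0 < X < 1: X = 0.501.

X = 0.501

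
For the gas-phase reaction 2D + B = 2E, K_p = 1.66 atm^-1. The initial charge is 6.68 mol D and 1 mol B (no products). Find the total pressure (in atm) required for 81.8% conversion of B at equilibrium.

P = 2.39 atm

Let X = conversion of B (basis 1 mol B); extent of reaction ξ = X.
Species balance: n_D = 6.68 − 2X; n_B = 1 − X; n_E = 2X.
Summing: n_T = 7.68 − X.
K_p = p_E^2 / (p_D^2 p_B) with p_i = (n_i/n_T)·P.
At X = 0.818: the mole-fraction product g(X) = Π y_i^ν_i = 3.966. Since K_p = g(X)·P^{-1}, P = (g/K_p)^(1/1) = (3.966/1.66)^(1/1) = 2.39 atm.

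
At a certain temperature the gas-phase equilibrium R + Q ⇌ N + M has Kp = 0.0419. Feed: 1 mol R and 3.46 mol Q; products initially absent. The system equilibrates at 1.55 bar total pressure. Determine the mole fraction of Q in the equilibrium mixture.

y_Q = 0.708

Take 1 mol R as basis and let X be its fractional conversion, so ξ = X.
Species balance: n_R = 1 − X; n_Q = 3.46 − X; n_N = X; n_M = X.
Total moles n_T = 4.46 (Δν = 0, constant).
With p_i = (n_i/n_T)P, Kp = p_N p_M / (p_R p_Q).
Equating to 0.0419 and solving on 0 < X < 1: X = 0.304.
Then n_Q = 3.16, n_T = 4.46, so y_Q = 0.708.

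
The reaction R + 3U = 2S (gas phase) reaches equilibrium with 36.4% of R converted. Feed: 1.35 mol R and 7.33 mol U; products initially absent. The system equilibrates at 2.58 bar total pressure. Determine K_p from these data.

K_p = 0.0499 bar^-2

Take 1.35 mol R as basis and let X be its fractional conversion, so ξ = 1.35X.
Moles: n_R = 1.35 − 1.35X; n_U = 7.33 − 4.05X; n_S = 2.7X.
Total moles n_T = 8.68 − 2.7X.
At X = 0.364: n_R = 0.859, n_U = 5.86, n_S = 0.983, n_T = 7.7.
p_i = (n_i/n_T)·P. K_p = p_S^2 / (p_R p_U^3) = 0.0499 bar^-2.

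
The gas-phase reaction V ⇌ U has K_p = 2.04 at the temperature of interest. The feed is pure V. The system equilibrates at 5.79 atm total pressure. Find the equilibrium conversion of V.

X = 0.671

Basis: 1 mol V initially; let X = conversion of V. Extent ξ = X.
Mole table: n_V = 1 − X; n_U = X.
Total moles n_T = 1 (Δν = 0, constant).
y_i = n_i/n_T, p_i = y_i·P. K_p = p_U / (p_V).
Setting this equal to 2.04 and taking the physical root (0 < X < 1) gives X = 0.671.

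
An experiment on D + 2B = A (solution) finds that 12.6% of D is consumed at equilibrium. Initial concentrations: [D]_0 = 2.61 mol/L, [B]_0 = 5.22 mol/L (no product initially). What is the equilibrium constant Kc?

Kc = 0.00693 (mol/L)^-2

Let X = conversion of D.
Concentrations: [D] = 2.61 − 2.61X; [B] = 5.22 − 5.22X; [A] = 2.61X.
At X = 0.126: [D] = 2.28, [B] = 4.56, [A] = 0.329.
Kc = [A] / ([D] [B]^2) = 0.00693 (mol/L)^-2.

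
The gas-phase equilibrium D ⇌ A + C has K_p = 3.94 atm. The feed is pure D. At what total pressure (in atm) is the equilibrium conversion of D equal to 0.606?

P = 6.79 atm

Basis: 1 mol D initially; let X = conversion of D. Extent ξ = X.
Species balance: n_D = 1 − X; n_A = X; n_C = X.
Summing: n_T = 1 + X.
K_p = p_A p_C / (p_D) with p_i = (n_i/n_T)·P.
At X = 0.606: the mole-fraction product g(X) = Π y_i^ν_i = 0.5804. Since K_p = g(X)·P^{1}, P = (K_p/g)^(1/1) = (3.94/0.5804)^(1/1) = 6.79 atm.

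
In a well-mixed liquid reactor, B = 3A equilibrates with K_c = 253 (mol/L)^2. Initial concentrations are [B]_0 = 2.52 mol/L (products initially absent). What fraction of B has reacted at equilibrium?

Let X = conversion of B; extent ξ = 2.52·X mol/L.
Concentrations: [B] = 2.52 − 2.52X; [A] = 7.56X.
K_c = [A]^3 / ([B]).
This equals 253 at X = 0.733 (the root in 0 < X < 1).

X = 0.733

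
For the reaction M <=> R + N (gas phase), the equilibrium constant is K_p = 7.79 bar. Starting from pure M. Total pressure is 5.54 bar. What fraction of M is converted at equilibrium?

X = 0.764

Let X = conversion of M (basis 1 mol M); extent of reaction ξ = X.
Species balance: n_M = 1 − X; n_R = X; n_N = X.
Summing: n_T = 1 + X.
Mole fractions y_i = n_i/n_T; K_p = p_R p_N / (p_M) with p_i = y_i·P.
This yields a degree-2 equation in X; solving on (0,1), X = 0.764.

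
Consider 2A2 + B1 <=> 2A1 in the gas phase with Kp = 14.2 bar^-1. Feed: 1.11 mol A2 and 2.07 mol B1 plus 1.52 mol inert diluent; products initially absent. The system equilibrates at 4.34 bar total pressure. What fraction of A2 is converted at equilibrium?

X = 0.829

Take 1.11 mol A2 as basis and let X be its fractional conversion, so ξ = 0.555X.
Mole table: n_A2 = 1.11 − 1.11X; n_B1 = 2.07 − 0.555X; n_A1 = 1.11X; n_I = 1.52 (inert).
n_T = Σnᵢ = 4.7 − 0.555X.
Mole fractions y_i = n_i/n_T; Kp = p_A1^2 / (p_A2^2 p_B1) with p_i = y_i·P.
This yields a degree-3 equation in X; solving on (0,1), X = 0.829.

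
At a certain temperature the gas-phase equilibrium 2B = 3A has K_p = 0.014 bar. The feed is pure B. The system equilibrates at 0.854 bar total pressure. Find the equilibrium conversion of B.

X = 0.155

Let X = conversion of B (basis 1 mol B); extent of reaction ξ = 0.5X.
Moles: n_B = 1 − X; n_A = 1.5X.
Summing: n_T = 1 + 0.5X.
y_i = n_i/n_T, p_i = y_i·P. K_p = p_A^3 / (p_B^2).
Substituting and setting equal to 0.014 bar gives a polynomial in X; the root in (0,1) is X = 0.155.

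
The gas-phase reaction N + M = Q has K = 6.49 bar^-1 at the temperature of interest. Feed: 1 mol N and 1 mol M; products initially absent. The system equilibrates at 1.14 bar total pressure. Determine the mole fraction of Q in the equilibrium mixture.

y_Q = 0.487

Let X = conversion of N (basis 1 mol N); extent of reaction ξ = X.
Mole table: n_N = 1 − X; n_M = 1 − X; n_Q = X.
n_T = Σnᵢ = 2 − X.
y_i = n_i/n_T, p_i = y_i·P. K = p_Q / (p_N p_M).
Substituting and setting equal to 6.49 bar^-1 gives a polynomial in X; the root in (0,1) is X = 0.655.
Then n_Q = 0.655, n_T = 1.35, so y_Q = 0.487.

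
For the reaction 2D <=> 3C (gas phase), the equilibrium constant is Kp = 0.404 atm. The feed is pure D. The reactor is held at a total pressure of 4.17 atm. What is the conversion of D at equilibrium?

X = 0.261

Take 1 mol D as basis and let X be its fractional conversion, so ξ = 0.5X.
Moles: n_D = 1 − X; n_C = 1.5X.
n_T = Σnᵢ = 1 + 0.5X.
y_i = n_i/n_T, p_i = y_i·P. Kp = p_C^3 / (p_D^2).
Substituting and setting equal to 0.404 atm gives a polynomial in X; the root in (0,1) is X = 0.261.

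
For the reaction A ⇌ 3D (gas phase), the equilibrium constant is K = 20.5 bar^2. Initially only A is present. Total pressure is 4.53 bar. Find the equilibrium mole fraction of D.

y_D = 0.682

Let X = conversion of A (basis 1 mol A); extent of reaction ξ = X.
At extent ξ: n_A = 1 − X; n_D = 3X.
Summing: n_T = 1 + 2X.
Mole fractions y_i = n_i/n_T; K = p_D^3 / (p_A) with p_i = y_i·P.
This yields a degree-3 equation in X; solving on (0,1), X = 0.417.
Then n_D = 1.25, n_T = 1.83, so y_D = 0.682.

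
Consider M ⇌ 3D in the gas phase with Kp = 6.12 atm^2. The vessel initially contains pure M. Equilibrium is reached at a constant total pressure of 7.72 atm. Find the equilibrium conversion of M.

Basis: 1 mol M initially; let X = conversion of M. Extent ξ = X.
At extent ξ: n_M = 1 − X; n_D = 3X.
n_T = Σnᵢ = 1 + 2X.
y_i = n_i/n_T, p_i = y_i·P. Kp = p_D^3 / (p_M).
This yields a degree-3 equation in X; solving on (0,1), X = 0.179.

X = 0.179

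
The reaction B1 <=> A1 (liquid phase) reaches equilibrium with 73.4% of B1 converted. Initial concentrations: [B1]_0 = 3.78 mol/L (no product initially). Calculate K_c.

Let X = conversion of B1.
Concentrations: [B1] = 3.78 − 3.78X; [A1] = 3.78X.
At X = 0.734: [B1] = 1.01, [A1] = 2.77.
K_c = [A1] / ([B1]) = 2.76.

K_c = 2.76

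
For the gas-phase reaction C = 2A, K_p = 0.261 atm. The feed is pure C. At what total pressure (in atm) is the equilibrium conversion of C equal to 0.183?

P = 1.88 atm

Let X = conversion of C (basis 1 mol C); extent of reaction ξ = X.
Moles: n_C = 1 − X; n_A = 2X.
Total moles n_T = 1 + X.
K_p = p_A^2 / (p_C) with p_i = (n_i/n_T)·P.
At X = 0.183: the mole-fraction product g(X) = Π y_i^ν_i = 0.1386. Since K_p = g(X)·P^{1}, P = (K_p/g)^(1/1) = (0.261/0.1386)^(1/1) = 1.88 atm.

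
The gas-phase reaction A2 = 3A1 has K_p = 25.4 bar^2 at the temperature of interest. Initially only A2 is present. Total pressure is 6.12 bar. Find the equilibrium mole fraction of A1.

Let X = conversion of A2 (basis 1 mol A2); extent of reaction ξ = X.
Mole table: n_A2 = 1 − X; n_A1 = 3X.
n_T = Σnᵢ = 1 + 2X.
Mole fractions y_i = n_i/n_T; K_p = p_A1^3 / (p_A2) with p_i = y_i·P.
Setting this equal to 25.4 bar^2 and taking the physical root (0 < X < 1) gives X = 0.363.
Then n_A1 = 1.09, n_T = 1.73, so y_A1 = 0.630.

y_A1 = 0.630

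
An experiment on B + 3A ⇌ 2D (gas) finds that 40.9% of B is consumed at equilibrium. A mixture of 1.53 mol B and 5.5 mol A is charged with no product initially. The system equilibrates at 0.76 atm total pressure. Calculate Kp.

Kp = 2.11 atm^-2

Take 1.53 mol B as basis and let X be its fractional conversion, so ξ = 1.53X.
Species balance: n_B = 1.53 − 1.53X; n_A = 5.5 − 4.59X; n_D = 3.06X.
n_T = Σnᵢ = 7.03 − 3.06X.
At X = 0.409: n_B = 0.904, n_A = 3.62, n_D = 1.25, n_T = 5.78.
p_i = (n_i/n_T)·P. Kp = p_D^2 / (p_B p_A^3) = 2.11 atm^-2.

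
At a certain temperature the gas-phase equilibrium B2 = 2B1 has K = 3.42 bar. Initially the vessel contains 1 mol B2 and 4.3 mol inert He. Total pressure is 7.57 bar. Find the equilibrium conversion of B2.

Let X = conversion of B2 (basis 1 mol B2); extent of reaction ξ = X.
At extent ξ: n_B2 = 1 − X; n_B1 = 2X; n_I = 4.3 (inert).
n_T = Σnᵢ = 5.3 + X.
y_i = n_i/n_T, p_i = y_i·P. K = p_B1^2 / (p_B2).
Substituting and setting equal to 3.42 bar gives a polynomial in X; the root in (0,1) is X = 0.547.

X = 0.547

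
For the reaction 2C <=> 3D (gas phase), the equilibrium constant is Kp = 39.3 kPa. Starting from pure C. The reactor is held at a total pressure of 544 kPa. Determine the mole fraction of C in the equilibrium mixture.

Take 1 mol C as basis and let X be its fractional conversion, so ξ = 0.5X.
Moles: n_C = 1 − X; n_D = 1.5X.
Summing: n_T = 1 + 0.5X.
With p_i = (n_i/n_T)P, Kp = p_D^3 / (p_C^2).
Substituting and setting equal to 39.3 kPa gives a polynomial in X; the root in (0,1) is X = 0.240.
Then n_C = 0.76, n_T = 1.12, so y_C = 0.678.

y_C = 0.678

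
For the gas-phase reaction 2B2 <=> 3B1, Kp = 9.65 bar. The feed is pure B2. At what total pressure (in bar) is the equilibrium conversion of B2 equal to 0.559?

Take 1 mol B2 as basis and let X be its fractional conversion, so ξ = 0.5X.
Species balance: n_B2 = 1 − X; n_B1 = 1.5X.
Summing: n_T = 1 + 0.5X.
Kp = p_B1^3 / (p_B2^2) with p_i = (n_i/n_T)·P.
At X = 0.559: the mole-fraction product g(X) = Π y_i^ν_i = 2.369. Since Kp = g(X)·P^{1}, P = (Kp/g)^(1/1) = (9.65/2.369)^(1/1) = 4.07 bar.

P = 4.07 bar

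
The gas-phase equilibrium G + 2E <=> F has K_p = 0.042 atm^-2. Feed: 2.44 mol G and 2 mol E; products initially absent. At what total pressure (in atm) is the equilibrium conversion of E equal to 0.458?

Take 2 mol E as basis and let X be its fractional conversion, so ξ = X.
At extent ξ: n_G = 2.44 − X; n_E = 2 − 2X; n_F = X.
Summing: n_T = 4.44 − 2X.
K_p = p_F / (p_G p_E^2) with p_i = (n_i/n_T)·P.
At X = 0.458: the mole-fraction product g(X) = Π y_i^ν_i = 2.442. Since K_p = g(X)·P^{-2}, P = (g/K_p)^(1/2) = (2.442/0.042)^(1/2) = 7.63 atm.

P = 7.63 atm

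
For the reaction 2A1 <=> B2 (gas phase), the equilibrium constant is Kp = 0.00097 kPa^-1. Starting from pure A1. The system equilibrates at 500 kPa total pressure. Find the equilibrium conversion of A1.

X = 0.417

Basis: 1 mol A1 initially; let X = conversion of A1. Extent ξ = 0.5X.
At extent ξ: n_A1 = 1 − X; n_B2 = 0.5X.
n_T = Σnᵢ = 1 − 0.5X.
Mole fractions y_i = n_i/n_T; Kp = p_B2 / (p_A1^2) with p_i = y_i·P.
This yields a degree-2 equation in X; solving on (0,1), X = 0.417.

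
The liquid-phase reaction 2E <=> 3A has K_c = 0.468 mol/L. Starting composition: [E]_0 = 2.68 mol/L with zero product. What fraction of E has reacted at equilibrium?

Let X = conversion of E; extent ξ = 2.68X/2 mol/L.
Concentrations: [E] = 2.68 − 2.68X; [A] = 4.02X.
K_c = [A]^3 / ([E]^2).
Setting equal to 0.468 and solving for X on (0,1) gives X = 0.295.

X = 0.295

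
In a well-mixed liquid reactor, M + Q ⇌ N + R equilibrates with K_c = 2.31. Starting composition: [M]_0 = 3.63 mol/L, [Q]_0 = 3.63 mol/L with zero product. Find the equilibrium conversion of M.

X = 0.603

Let X = conversion of M; extent ξ = 3.63·X mol/L.
Concentrations: [M] = 3.63 − 3.63X; [Q] = 3.63 − 3.63X; [N] = 3.63X; [R] = 3.63X.
K_c = [N] [R] / ([M] [Q]).
This equals 2.31 at X = 0.603 (the root in 0 < X < 1).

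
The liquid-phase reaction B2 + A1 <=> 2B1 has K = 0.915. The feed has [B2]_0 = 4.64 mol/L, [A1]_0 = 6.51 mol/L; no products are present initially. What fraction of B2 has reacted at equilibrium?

Let X = conversion of B2; extent ξ = 4.64·X mol/L.
Concentrations: [B2] = 4.64 − 4.64X; [A1] = 6.51 − 4.64X; [B1] = 9.28X.
K = [B1]^2 / ([B2] [A1]).
Solving K = 0.915 for X ∈ (0,1): X = 0.381.

X = 0.381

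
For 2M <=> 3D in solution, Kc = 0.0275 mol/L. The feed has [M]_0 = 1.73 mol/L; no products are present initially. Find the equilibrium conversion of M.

Let X = conversion of M; extent ξ = 1.73X/2 mol/L.
Concentrations: [M] = 1.73 − 1.73X; [D] = 2.59X.
Kc = [D]^3 / ([M]^2).
Solving Kc = 0.0275 for X ∈ (0,1): X = 0.150.

X = 0.150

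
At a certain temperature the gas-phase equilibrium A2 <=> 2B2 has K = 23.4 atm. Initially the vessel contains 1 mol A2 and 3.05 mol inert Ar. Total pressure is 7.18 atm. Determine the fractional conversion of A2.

Let X = conversion of A2 (basis 1 mol A2); extent of reaction ξ = X.
Species balance: n_A2 = 1 − X; n_B2 = 2X; n_I = 3.05 (inert).
Total moles n_T = 4.05 + X.
Mole fractions y_i = n_i/n_T; K = p_B2^2 / (p_A2) with p_i = y_i·P.
Substituting and setting equal to 23.4 atm gives a polynomial in X; the root in (0,1) is X = 0.828.

X = 0.828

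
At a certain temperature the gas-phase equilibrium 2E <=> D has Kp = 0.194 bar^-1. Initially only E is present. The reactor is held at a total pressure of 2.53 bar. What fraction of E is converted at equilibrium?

X = 0.419

Take 1 mol E as basis and let X be its fractional conversion, so ξ = 0.5X.
Moles: n_E = 1 − X; n_D = 0.5X.
Summing: n_T = 1 − 0.5X.
Mole fractions y_i = n_i/n_T; Kp = p_D / (p_E^2) with p_i = y_i·P.
Setting this equal to 0.194 bar^-1 and taking the physical root (0 < X < 1) gives X = 0.419.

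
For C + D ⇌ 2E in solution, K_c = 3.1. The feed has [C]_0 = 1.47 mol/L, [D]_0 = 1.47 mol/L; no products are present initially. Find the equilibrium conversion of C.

X = 0.468

Let X = conversion of C; extent ξ = 1.47·X mol/L.
Concentrations: [C] = 1.47 − 1.47X; [D] = 1.47 − 1.47X; [E] = 2.94X.
K_c = [E]^2 / ([C] [D]).
Solving K_c = 3.1 for X ∈ (0,1): X = 0.468.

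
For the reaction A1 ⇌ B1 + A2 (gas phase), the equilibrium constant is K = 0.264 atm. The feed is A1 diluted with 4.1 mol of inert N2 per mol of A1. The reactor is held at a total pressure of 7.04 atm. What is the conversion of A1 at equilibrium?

Take 1 mol A1 as basis and let X be its fractional conversion, so ξ = X.
Species balance: n_A1 = 1 − X; n_B1 = X; n_A2 = X; n_I = 4.1 (inert).
Total moles n_T = 5.1 + X.
With p_i = (n_i/n_T)P, K = p_B1 p_A2 / (p_A1).
This yields a degree-2 equation in X; solving on (0,1), X = 0.362.

X = 0.362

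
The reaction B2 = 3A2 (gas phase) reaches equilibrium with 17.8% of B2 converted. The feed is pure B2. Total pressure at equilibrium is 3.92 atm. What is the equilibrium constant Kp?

Basis: 1 mol B2 initially; let X = conversion of B2. Extent ξ = X.
Species balance: n_B2 = 1 − X; n_A2 = 3X.
Total moles n_T = 1 + 2X.
At X = 0.178: n_B2 = 0.822, n_A2 = 0.534, n_T = 1.36.
p_i = (n_i/n_T)·P. Kp = p_A2^3 / (p_B2) = 1.55 atm^2.

Kp = 1.55 atm^2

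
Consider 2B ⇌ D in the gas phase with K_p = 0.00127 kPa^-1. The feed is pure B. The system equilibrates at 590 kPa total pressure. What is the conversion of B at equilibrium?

Let X = conversion of B (basis 1 mol B); extent of reaction ξ = 0.5X.
Moles: n_B = 1 − X; n_D = 0.5X.
n_T = Σnᵢ = 1 − 0.5X.
y_i = n_i/n_T, p_i = y_i·P. K_p = p_D / (p_B^2).
This yields a degree-2 equation in X; solving on (0,1), X = 0.500.

X = 0.500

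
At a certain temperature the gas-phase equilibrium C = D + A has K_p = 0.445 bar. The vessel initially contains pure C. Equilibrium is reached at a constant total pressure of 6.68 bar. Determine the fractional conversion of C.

X = 0.250

Let X = conversion of C (basis 1 mol C); extent of reaction ξ = X.
Mole table: n_C = 1 − X; n_D = X; n_A = X.
Total moles n_T = 1 + X.
Mole fractions y_i = n_i/n_T; K_p = p_D p_A / (p_C) with p_i = y_i·P.
Equating to 0.445 bar and solving on 0 < X < 1: X = 0.250.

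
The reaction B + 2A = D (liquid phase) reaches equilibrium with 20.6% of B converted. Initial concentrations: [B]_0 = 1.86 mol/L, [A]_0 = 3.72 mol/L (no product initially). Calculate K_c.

Let X = conversion of B.
Concentrations: [B] = 1.86 − 1.86X; [A] = 3.72 − 3.72X; [D] = 1.86X.
At X = 0.206: [B] = 1.48, [A] = 2.95, [D] = 0.383.
K_c = [D] / ([B] [A]^2) = 0.0297 (mol/L)^-2.

K_c = 0.0297 (mol/L)^-2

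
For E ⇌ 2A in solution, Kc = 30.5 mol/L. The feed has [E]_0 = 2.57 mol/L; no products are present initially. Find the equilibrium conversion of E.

X = 0.790

Let X = conversion of E; extent ξ = 2.57·X mol/L.
Concentrations: [E] = 2.57 − 2.57X; [A] = 5.14X.
Kc = [A]^2 / ([E]).
Solving Kc = 30.5 for X ∈ (0,1): X = 0.790.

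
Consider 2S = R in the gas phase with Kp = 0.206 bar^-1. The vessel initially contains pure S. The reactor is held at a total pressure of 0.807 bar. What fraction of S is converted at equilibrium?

Basis: 1 mol S initially; let X = conversion of S. Extent ξ = 0.5X.
Species balance: n_S = 1 − X; n_R = 0.5X.
Total moles n_T = 1 − 0.5X.
With p_i = (n_i/n_T)P, Kp = p_R / (p_S^2).
Substituting and setting equal to 0.206 bar^-1 gives a polynomial in X; the root in (0,1) is X = 0.225.

X = 0.225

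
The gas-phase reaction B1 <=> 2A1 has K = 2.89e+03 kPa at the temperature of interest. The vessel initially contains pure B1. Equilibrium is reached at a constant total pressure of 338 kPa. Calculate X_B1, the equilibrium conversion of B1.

Let X = conversion of B1 (basis 1 mol B1); extent of reaction ξ = X.
Mole table: n_B1 = 1 − X; n_A1 = 2X.
Summing: n_T = 1 + X.
y_i = n_i/n_T, p_i = y_i·P. K = p_A1^2 / (p_B1).
Setting this equal to 2.89e+03 kPa and taking the physical root (0 < X < 1) gives X = 0.825.

X = 0.825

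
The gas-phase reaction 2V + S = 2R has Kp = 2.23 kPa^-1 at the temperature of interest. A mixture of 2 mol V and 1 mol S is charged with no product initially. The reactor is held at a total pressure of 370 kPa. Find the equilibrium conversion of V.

Take 2 mol V as basis and let X be its fractional conversion, so ξ = X.
Species balance: n_V = 2 − 2X; n_S = 1 − X; n_R = 2X.
Total moles n_T = 3 − X.
With p_i = (n_i/n_T)P, Kp = p_R^2 / (p_V^2 p_S).
This yields a degree-3 equation in X; solving on (0,1), X = 0.875.

X = 0.875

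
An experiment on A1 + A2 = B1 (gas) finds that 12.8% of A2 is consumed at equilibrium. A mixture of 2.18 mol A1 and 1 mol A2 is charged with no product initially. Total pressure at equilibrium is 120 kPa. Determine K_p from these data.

K_p = 0.00182 kPa^-1

Take 1 mol A2 as basis and let X be its fractional conversion, so ξ = X.
Species balance: n_A1 = 2.18 − X; n_A2 = 1 − X; n_B1 = X.
Total moles n_T = 3.18 − X.
At X = 0.128: n_A1 = 2.05, n_A2 = 0.872, n_B1 = 0.128, n_T = 3.05.
p_i = (n_i/n_T)·P. K_p = p_B1 / (p_A1 p_A2) = 0.00182 kPa^-1.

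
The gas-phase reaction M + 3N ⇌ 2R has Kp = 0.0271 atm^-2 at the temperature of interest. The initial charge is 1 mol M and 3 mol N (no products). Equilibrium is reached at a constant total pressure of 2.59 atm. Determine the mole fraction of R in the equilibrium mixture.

y_R = 0.110

Basis: 1 mol M initially; let X = conversion of M. Extent ξ = X.
Mole table: n_M = 1 − X; n_N = 3 − 3X; n_R = 2X.
Total moles n_T = 4 − 2X.
Mole fractions y_i = n_i/n_T; Kp = p_R^2 / (p_M p_N^3) with p_i = y_i·P.
Substituting and setting equal to 0.0271 atm^-2 gives a polynomial in X; the root in (0,1) is X = 0.198.
Then n_R = 0.396, n_T = 3.6, so y_R = 0.110.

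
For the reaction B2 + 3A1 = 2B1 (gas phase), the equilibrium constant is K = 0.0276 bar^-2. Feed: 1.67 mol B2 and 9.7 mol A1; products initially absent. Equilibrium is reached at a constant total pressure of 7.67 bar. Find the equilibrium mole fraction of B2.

Basis: 1.67 mol B2 initially; let X = conversion of B2. Extent ξ = 1.67X.
Mole table: n_B2 = 1.67 − 1.67X; n_A1 = 9.7 − 5.01X; n_B1 = 3.34X.
Summing: n_T = 11.4 − 3.34X.
With p_i = (n_i/n_T)P, K = p_B1^2 / (p_B2 p_A1^3).
Substituting and setting equal to 0.0276 bar^-2 gives a polynomial in X; the root in (0,1) is X = 0.589.
Then n_B2 = 0.686, n_T = 9.4, so y_B2 = 0.073.

y_B2 = 0.073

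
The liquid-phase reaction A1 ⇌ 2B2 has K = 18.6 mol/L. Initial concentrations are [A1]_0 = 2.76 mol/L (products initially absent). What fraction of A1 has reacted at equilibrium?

Let X = conversion of A1; extent ξ = 2.76·X mol/L.
Concentrations: [A1] = 2.76 − 2.76X; [B2] = 5.52X.
K = [B2]^2 / ([A1]).
Equating to 18.6 mol/L: the physical root is X = 0.705.

X = 0.705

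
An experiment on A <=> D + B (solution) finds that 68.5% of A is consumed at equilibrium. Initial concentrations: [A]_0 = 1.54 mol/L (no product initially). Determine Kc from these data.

Let X = conversion of A.
Concentrations: [A] = 1.54 − 1.54X; [D] = 1.54X; [B] = 1.54X.
At X = 0.685: [A] = 0.485, [D] = 1.05, [B] = 1.05.
Kc = [D] [B] / ([A]) = 2.29 mol/L.

Kc = 2.29 mol/L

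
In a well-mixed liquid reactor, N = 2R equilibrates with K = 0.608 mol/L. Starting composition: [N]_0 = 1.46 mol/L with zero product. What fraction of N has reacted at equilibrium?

X = 0.275

Let X = conversion of N; extent ξ = 1.46·X mol/L.
Concentrations: [N] = 1.46 − 1.46X; [R] = 2.92X.
K = [R]^2 / ([N]).
Setting equal to 0.608 and solving for X on (0,1) gives X = 0.275.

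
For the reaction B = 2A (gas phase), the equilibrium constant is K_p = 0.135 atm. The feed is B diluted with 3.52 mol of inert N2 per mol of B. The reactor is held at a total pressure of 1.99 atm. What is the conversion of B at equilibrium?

X = 0.247

Let X = conversion of B (basis 1 mol B); extent of reaction ξ = X.
At extent ξ: n_B = 1 − X; n_A = 2X; n_I = 3.52 (inert).
Total moles n_T = 4.52 + X.
Mole fractions y_i = n_i/n_T; K_p = p_A^2 / (p_B) with p_i = y_i·P.
This yields a degree-2 equation in X; solving on (0,1), X = 0.247.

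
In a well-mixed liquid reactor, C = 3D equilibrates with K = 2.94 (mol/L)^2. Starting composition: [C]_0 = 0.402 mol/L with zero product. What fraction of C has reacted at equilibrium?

X = 0.630

Let X = conversion of C; extent ξ = 0.402·X mol/L.
Concentrations: [C] = 0.402 − 0.402X; [D] = 1.21X.
K = [D]^3 / ([C]).
Setting equal to 2.94 and solving for X on (0,1) gives X = 0.630.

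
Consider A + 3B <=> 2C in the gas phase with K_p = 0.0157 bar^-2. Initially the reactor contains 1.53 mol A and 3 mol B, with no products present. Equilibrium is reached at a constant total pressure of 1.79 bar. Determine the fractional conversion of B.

X = 0.131

Let X = conversion of B (basis 3 mol B); extent of reaction ξ = X.
Mole table: n_A = 1.53 − X; n_B = 3 − 3X; n_C = 2X.
Total moles n_T = 4.53 − 2X.
y_i = n_i/n_T, p_i = y_i·P. K_p = p_C^2 / (p_A p_B^3).
This yields a degree-4 equation in X; solving on (0,1), X = 0.131.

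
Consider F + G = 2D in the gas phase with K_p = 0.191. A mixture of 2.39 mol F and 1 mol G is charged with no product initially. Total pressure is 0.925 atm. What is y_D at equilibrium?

Basis: 1 mol G initially; let X = conversion of G. Extent ξ = X.
Mole table: n_F = 2.39 − X; n_G = 1 − X; n_D = 2X.
Total moles n_T = 3.39 (Δν = 0, constant).
With p_i = (n_i/n_T)P, K_p = p_D^2 / (p_F p_G).
This yields a degree-2 equation in X; solving on (0,1), X = 0.271.
Then n_D = 0.543, n_T = 3.39, so y_D = 0.160.

y_D = 0.160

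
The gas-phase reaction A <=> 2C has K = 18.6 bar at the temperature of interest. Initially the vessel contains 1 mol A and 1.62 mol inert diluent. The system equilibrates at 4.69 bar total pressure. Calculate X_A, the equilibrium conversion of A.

X = 0.808

Basis: 1 mol A initially; let X = conversion of A. Extent ξ = X.
At extent ξ: n_A = 1 − X; n_C = 2X; n_I = 1.62 (inert).
Summing: n_T = 2.62 + X.
Mole fractions y_i = n_i/n_T; K = p_C^2 / (p_A) with p_i = y_i·P.
Substituting and setting equal to 18.6 bar gives a polynomial in X; the root in (0,1) is X = 0.808.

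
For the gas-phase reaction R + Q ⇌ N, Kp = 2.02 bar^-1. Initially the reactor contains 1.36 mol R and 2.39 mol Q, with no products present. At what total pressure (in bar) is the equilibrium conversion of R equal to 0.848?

P = 5.8 bar

Let X = conversion of R (basis 1.36 mol R); extent of reaction ξ = 1.36X.
At extent ξ: n_R = 1.36 − 1.36X; n_Q = 2.39 − 1.36X; n_N = 1.36X.
Summing: n_T = 3.75 − 1.36X.
Kp = p_N / (p_R p_Q) with p_i = (n_i/n_T)·P.
At X = 0.848: the mole-fraction product g(X) = Π y_i^ν_i = 11.71. Since Kp = g(X)·P^{-1}, P = (g/Kp)^(1/1) = (11.71/2.02)^(1/1) = 5.8 bar.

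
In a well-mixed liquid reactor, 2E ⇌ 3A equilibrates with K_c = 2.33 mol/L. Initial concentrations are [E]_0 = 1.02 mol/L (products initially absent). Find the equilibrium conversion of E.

X = 0.530

Let X = conversion of E; extent ξ = 1.02X/2 mol/L.
Concentrations: [E] = 1.02 − 1.02X; [A] = 1.53X.
K_c = [A]^3 / ([E]^2).
Setting equal to 2.33 and solving for X on (0,1) gives X = 0.530.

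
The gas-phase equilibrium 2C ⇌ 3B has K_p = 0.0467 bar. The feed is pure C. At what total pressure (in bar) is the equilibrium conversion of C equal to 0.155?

Take 1 mol C as basis and let X be its fractional conversion, so ξ = 0.5X.
Mole table: n_C = 1 − X; n_B = 1.5X.
Total moles n_T = 1 + 0.5X.
K_p = p_B^3 / (p_C^2) with p_i = (n_i/n_T)·P.
At X = 0.155: the mole-fraction product g(X) = Π y_i^ν_i = 0.01634. Since K_p = g(X)·P^{1}, P = (K_p/g)^(1/1) = (0.0467/0.01634)^(1/1) = 2.86 bar.

P = 2.86 bar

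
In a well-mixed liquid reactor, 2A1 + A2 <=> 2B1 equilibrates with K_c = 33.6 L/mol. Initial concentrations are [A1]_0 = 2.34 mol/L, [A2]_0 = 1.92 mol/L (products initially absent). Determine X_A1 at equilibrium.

Let X = conversion of A1; extent ξ = 2.34X/2 mol/L.
Concentrations: [A1] = 2.34 − 2.34X; [A2] = 1.92 − 1.17X; [B1] = 2.34X.
K_c = [B1]^2 / ([A1]^2 [A2]).
Setting equal to 33.6 and solving for X on (0,1) gives X = 0.848.

X = 0.848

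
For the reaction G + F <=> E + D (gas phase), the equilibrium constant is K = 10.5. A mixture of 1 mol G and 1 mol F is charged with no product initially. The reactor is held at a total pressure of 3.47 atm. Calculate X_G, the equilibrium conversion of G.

Let X = conversion of G (basis 1 mol G); extent of reaction ξ = X.
Mole table: n_G = 1 − X; n_F = 1 − X; n_E = X; n_D = X.
n_T stays at 2 (no change in mole number).
Mole fractions y_i = n_i/n_T; K = p_E p_D / (p_G p_F) with p_i = y_i·P.
Equating to 10.5 and solving on 0 < X < 1: X = 0.764.

X = 0.764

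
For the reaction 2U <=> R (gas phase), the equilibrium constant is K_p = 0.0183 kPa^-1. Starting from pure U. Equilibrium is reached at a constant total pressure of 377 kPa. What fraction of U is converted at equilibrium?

X = 0.813

Take 1 mol U as basis and let X be its fractional conversion, so ξ = 0.5X.
Moles: n_U = 1 − X; n_R = 0.5X.
n_T = Σnᵢ = 1 − 0.5X.
y_i = n_i/n_T, p_i = y_i·P. K_p = p_R / (p_U^2).
Setting this equal to 0.0183 kPa^-1 and taking the physical root (0 < X < 1) gives X = 0.813.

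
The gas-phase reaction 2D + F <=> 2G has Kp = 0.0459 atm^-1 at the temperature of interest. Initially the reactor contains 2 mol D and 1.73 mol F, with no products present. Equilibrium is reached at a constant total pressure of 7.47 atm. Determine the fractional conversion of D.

X = 0.275

Take 2 mol D as basis and let X be its fractional conversion, so ξ = X.
Mole table: n_D = 2 − 2X; n_F = 1.73 − X; n_G = 2X.
Total moles n_T = 3.73 − X.
y_i = n_i/n_T, p_i = y_i·P. Kp = p_G^2 / (p_D^2 p_F).
This yields a degree-3 equation in X; solving on (0,1), X = 0.275.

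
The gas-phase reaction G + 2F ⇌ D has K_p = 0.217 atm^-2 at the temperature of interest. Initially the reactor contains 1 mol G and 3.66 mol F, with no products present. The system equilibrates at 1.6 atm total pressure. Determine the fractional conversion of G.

Let X = conversion of G (basis 1 mol G); extent of reaction ξ = X.
Mole table: n_G = 1 − X; n_F = 3.66 − 2X; n_D = X.
n_T = Σnᵢ = 4.66 − 2X.
With p_i = (n_i/n_T)P, K_p = p_D / (p_G p_F^2).
Substituting and setting equal to 0.217 atm^-2 gives a polynomial in X; the root in (0,1) is X = 0.243.

X = 0.243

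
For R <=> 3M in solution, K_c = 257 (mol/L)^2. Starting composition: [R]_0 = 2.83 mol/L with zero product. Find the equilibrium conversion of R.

Let X = conversion of R; extent ξ = 2.83·X mol/L.
Concentrations: [R] = 2.83 − 2.83X; [M] = 8.49X.
K_c = [M]^3 / ([R]).
This equals 257 at X = 0.705 (the root in 0 < X < 1).

X = 0.705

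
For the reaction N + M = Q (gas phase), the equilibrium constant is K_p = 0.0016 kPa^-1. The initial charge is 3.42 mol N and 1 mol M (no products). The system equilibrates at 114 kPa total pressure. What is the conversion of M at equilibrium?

Take 1 mol M as basis and let X be its fractional conversion, so ξ = X.
At extent ξ: n_N = 3.42 − X; n_M = 1 − X; n_Q = X.
Total moles n_T = 4.42 − X.
With p_i = (n_i/n_T)P, K_p = p_Q / (p_N p_M).
Setting this equal to 0.0016 kPa^-1 and taking the physical root (0 < X < 1) gives X = 0.123.

X = 0.123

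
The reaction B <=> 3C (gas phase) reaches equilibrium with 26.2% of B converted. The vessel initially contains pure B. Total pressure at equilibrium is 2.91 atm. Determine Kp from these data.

Let X = conversion of B (basis 1 mol B); extent of reaction ξ = X.
Moles: n_B = 1 − X; n_C = 3X.
Summing: n_T = 1 + 2X.
At X = 0.262: n_B = 0.738, n_C = 0.786, n_T = 1.52.
p_i = (n_i/n_T)·P. Kp = p_C^3 / (p_B) = 2.4 atm^2.

Kp = 2.4 atm^2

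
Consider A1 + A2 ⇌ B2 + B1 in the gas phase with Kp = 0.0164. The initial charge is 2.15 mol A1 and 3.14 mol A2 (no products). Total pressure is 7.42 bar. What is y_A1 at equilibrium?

Let X = conversion of A1 (basis 2.15 mol A1); extent of reaction ξ = 2.15X.
Moles: n_A1 = 2.15 − 2.15X; n_A2 = 3.14 − 2.15X; n_B2 = 2.15X; n_B1 = 2.15X.
n_T stays at 5.29 (no change in mole number).
Mole fractions y_i = n_i/n_T; Kp = p_B2 p_B1 / (p_A1 p_A2) with p_i = y_i·P.
Substituting and setting equal to 0.0164 gives a polynomial in X; the root in (0,1) is X = 0.137.
Then n_A1 = 1.86, n_T = 5.29, so y_A1 = 0.351.

y_A1 = 0.351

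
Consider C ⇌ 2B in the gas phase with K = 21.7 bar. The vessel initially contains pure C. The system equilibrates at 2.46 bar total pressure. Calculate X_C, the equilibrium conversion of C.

X = 0.829

Take 1 mol C as basis and let X be its fractional conversion, so ξ = X.
Mole table: n_C = 1 − X; n_B = 2X.
Summing: n_T = 1 + X.
y_i = n_i/n_T, p_i = y_i·P. K = p_B^2 / (p_C).
This yields a degree-2 equation in X; solving on (0,1), X = 0.829.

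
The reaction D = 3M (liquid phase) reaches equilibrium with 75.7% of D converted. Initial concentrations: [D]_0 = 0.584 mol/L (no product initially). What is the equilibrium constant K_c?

K_c = 16.4 (mol/L)^2

Let X = conversion of D.
Concentrations: [D] = 0.584 − 0.584X; [M] = 1.75X.
At X = 0.757: [D] = 0.142, [M] = 1.33.
K_c = [M]^3 / ([D]) = 16.4 (mol/L)^2.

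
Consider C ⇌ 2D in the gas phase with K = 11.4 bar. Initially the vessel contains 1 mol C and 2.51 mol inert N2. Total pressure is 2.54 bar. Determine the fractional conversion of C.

X = 0.852

Take 1 mol C as basis and let X be its fractional conversion, so ξ = X.
Mole table: n_C = 1 − X; n_D = 2X; n_I = 2.51 (inert).
Total moles n_T = 3.51 + X.
With p_i = (n_i/n_T)P, K = p_D^2 / (p_C).
Setting this equal to 11.4 bar and taking the physical root (0 < X < 1) gives X = 0.852.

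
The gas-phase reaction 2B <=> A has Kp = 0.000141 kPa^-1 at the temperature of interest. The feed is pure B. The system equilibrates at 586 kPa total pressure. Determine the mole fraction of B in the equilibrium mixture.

y_B = 0.929

Let X = conversion of B (basis 1 mol B); extent of reaction ξ = 0.5X.
Species balance: n_B = 1 − X; n_A = 0.5X.
Total moles n_T = 1 − 0.5X.
With p_i = (n_i/n_T)P, Kp = p_A / (p_B^2).
Equating to 0.000141 kPa^-1 and solving on 0 < X < 1: X = 0.133.
Then n_B = 0.867, n_T = 0.933, so y_B = 0.929.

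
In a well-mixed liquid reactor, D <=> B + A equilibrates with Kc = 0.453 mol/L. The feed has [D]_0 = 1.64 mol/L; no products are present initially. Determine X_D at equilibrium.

Let X = conversion of D; extent ξ = 1.64·X mol/L.
Concentrations: [D] = 1.64 − 1.64X; [B] = 1.64X; [A] = 1.64X.
Kc = [B] [A] / ([D]).
Equating to 0.453 mol/L: the physical root is X = 0.405.

X = 0.405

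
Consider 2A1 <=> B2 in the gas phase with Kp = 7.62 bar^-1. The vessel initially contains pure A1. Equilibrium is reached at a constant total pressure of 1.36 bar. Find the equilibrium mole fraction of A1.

y_A1 = 0.266

Let X = conversion of A1 (basis 1 mol A1); extent of reaction ξ = 0.5X.
Moles: n_A1 = 1 − X; n_B2 = 0.5X.
Summing: n_T = 1 − 0.5X.
Mole fractions y_i = n_i/n_T; Kp = p_B2 / (p_A1^2) with p_i = y_i·P.
Equating to 7.62 bar^-1 and solving on 0 < X < 1: X = 0.847.
Then n_A1 = 0.153, n_T = 0.577, so y_A1 = 0.266.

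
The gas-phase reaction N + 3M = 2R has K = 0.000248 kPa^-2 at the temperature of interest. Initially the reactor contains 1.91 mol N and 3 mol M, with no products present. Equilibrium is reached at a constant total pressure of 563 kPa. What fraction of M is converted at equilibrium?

X = 0.776

Take 3 mol M as basis and let X be its fractional conversion, so ξ = X.
Moles: n_N = 1.91 − X; n_M = 3 − 3X; n_R = 2X.
n_T = Σnᵢ = 4.91 − 2X.
y_i = n_i/n_T, p_i = y_i·P. K = p_R^2 / (p_N p_M^3).
Substituting and setting equal to 0.000248 kPa^-2 gives a polynomial in X; the root in (0,1) is X = 0.776.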